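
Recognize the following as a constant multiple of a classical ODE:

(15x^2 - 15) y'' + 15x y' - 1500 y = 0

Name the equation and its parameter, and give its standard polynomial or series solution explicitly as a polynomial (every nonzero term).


All three coefficients share the factor -15; dividing through by -15 gives  (1 - x^2) y'' - x y' + 100 y = 0.
This matches the Chebyshev equation (1 - x^2) y'' - x y' + n^2 y = 0 (note the -x y' term, not -2x y') with n^2 = 100, so n = 10; the polynomial solution is T_10(x).
With y = sum_k a_k x^k, matching x^k gives (k+2)(k+1) a_{k+2} = (k^2 - n^2) a_k = (k - 10)(k + 10) a_k. The right side vanishes at k = 10, so the series with the parity of 10 terminates at degree 10.
Standard normalization: leading coefficient of T_n is 2^(n-1), so a_10 = 2^9 = 512. Work downward with a_k = (k+1)(k+2) a_{k+2} / ((k - 10)(k + 10)):
  a_8 = (9)(10)(512) / ((8 - 10)(8 + 10)) = 46080/(-36) = -1280
  a_6 = (7)(8)(-1280) / ((6 - 10)(6 + 10)) = -71680/(-64) = 1120
  a_4 = (5)(6)(1120) / ((4 - 10)(4 + 10)) = 33600/(-84) = -400
  a_2 = (3)(4)(-400) / ((2 - 10)(2 + 10)) = -4800/(-96) = 50
  a_0 = (1)(2)(50) / ((0 - 10)(0 + 10)) = 100/(-100) = -1
Hence T_10(x) = 512 x^10 - 1280 x^8 + 1120 x^6 - 400 x^4 + 50 x^2 - 1.

T_10(x); series = 512 x^10 - 1280 x^8 + 1120 x^6 - 400 x^4 + 50 x^2 - 1


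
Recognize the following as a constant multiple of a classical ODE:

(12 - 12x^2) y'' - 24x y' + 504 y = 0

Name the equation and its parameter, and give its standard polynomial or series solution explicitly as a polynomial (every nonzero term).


All three coefficients share the factor 12; dividing through by 12 gives  (1 - x^2) y'' - 2x y' + 42 y = 0.
This matches the Legendre equation (1 - x^2) y'' - 2x y' + n(n+1) y = 0 (note the -2x y' term) with n(n+1) = 42, so n = 6; the polynomial solution is P_6(x).
With y = sum_k a_k x^k, matching x^k gives (k+2)(k+1) a_{k+2} = [k(k+1) - n(n+1)] a_k = (k - 6)(k + 7) a_k. The right side vanishes at k = 6, so the series with the parity of 6 terminates at degree 6.
Standard normalization (P_n(1) = 1): leading coefficient (2n)!/(2^n (n!)^2) = 479001600/(64*518400) = 231/16, so a_6 = 231/16. Work downward with a_k = (k+1)(k+2) a_{k+2} / ((k - 6)(k + 7)):
  a_4 = (5)(6)(231/16) / ((4 - 6)(4 + 7)) = (3465/8)/(-22) = -315/16
  a_2 = (3)(4)(-315/16) / ((2 - 6)(2 + 7)) = (-945/4)/(-36) = 105/16
  a_0 = (1)(2)(105/16) / ((0 - 6)(0 + 7)) = (105/8)/(-42) = -5/16
Hence P_6(x) = 231 x^6/16 - 315 x^4/16 + 105 x^2/16 - 5/16.

P_6(x); series = 231 x^6/16 - 315 x^4/16 + 105 x^2/16 - 5/16


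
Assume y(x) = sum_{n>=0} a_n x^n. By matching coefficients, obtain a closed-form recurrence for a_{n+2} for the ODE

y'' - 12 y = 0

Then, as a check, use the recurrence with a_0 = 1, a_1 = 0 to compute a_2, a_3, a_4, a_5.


Substitute y = sum_n a_n x^n into y'' + (const) y = 0.
y''(x) = sum_{n>=0} (n+2)(n+1) a_{n+2} x^n.
The ODE becomes sum_n [(n+2)(n+1) a_{n+2} - 12 a_n] x^n = 0.
Setting each coefficient to zero gives the recurrence:
  (n+2)(n+1) a_{n+2} - 12 a_n = 0,
  a_{n+2} = 12 / ((n+1)(n+2)) a_n.

Check with a_0 = 1, a_1 = 0 (apply the recurrence for n = 0, 1, 2, 3): a_0 = 1, a_1 = 0, a_2 = 6, a_3 = 0, a_4 = 6, a_5 = 0.

a_{n+2} = 12/((n+1)(n+2)) * a_n; check: a_0 = 1, a_1 = 0, a_2 = 6, a_3 = 0, a_4 = 6, a_5 = 0


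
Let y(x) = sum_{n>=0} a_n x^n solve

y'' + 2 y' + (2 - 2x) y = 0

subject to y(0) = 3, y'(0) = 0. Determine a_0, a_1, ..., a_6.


Ansatz: y(x) = sum_{n>=0} a_n x^n, so y'(x) = sum_{n>=1} n a_n x^(n-1) and y''(x) = sum_{n>=2} n(n-1) a_n x^(n-2).
Substitute into P(x) y'' + Q(x) y' + R(x) y = 0 with P(x) = 1, Q(x) = 2, R(x) = 2 - 2x, and match powers of x.
Initial conditions: a_0 = 3, a_1 = 0.
Setting the coefficient of each power of x to zero and solving order by order (substituting the coefficients already found):
  x^0: 2 a_2 + 2 a_1 + 2 a_0 = 0  ->  2 a_2 = -2 a_1 - 2 a_0 = -6  ->  a_2 = -3
  x^1: 6 a_3 + 4 a_2 + 2 a_1 - 2 a_0 = 0  ->  6 a_3 = -4 a_2 - 2 a_1 + 2 a_0 = 18  ->  a_3 = 3
  x^2: 12 a_4 + 6 a_3 + 2 a_2 - 2 a_1 = 0  ->  12 a_4 = -6 a_3 - 2 a_2 + 2 a_1 = -12  ->  a_4 = -1
  x^3: 20 a_5 + 8 a_4 + 2 a_3 - 2 a_2 = 0  ->  20 a_5 = -8 a_4 - 2 a_3 + 2 a_2 = -4  ->  a_5 = -1/5
  x^4: 30 a_6 + 10 a_5 + 2 a_4 - 2 a_3 = 0  ->  30 a_6 = -10 a_5 - 2 a_4 + 2 a_3 = 10  ->  a_6 = 1/3
Truncated series: y(x) = 3 - 3 x^2 + 3 x^3 - x^4 - (1/5) x^5 + (1/3) x^6 + O(x^7).

a_0 = 3; a_1 = 0; a_2 = -3; a_3 = 3; a_4 = -1; a_5 = -1/5; a_6 = 1/3


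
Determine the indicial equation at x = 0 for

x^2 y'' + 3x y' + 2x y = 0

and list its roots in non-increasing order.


Divide by x^2 to reach normal form y'' + P_1(x) y' + P_2(x) y = 0 with P_1(x) = 3/x and P_2(x) = 2/x.
x = 0 is a singular point because the y'-coefficient 3/x has a pole at x = 0 and the y-coefficient 2/x has a pole at x = 0.
It is a regular singular point because x P_1(x) = p(x) = 3 and x^2 P_2(x) = q(x) = 2x are polynomials, hence analytic at x = 0.
p(0) = 3,  q(0) = 0.
Indicial equation: r(r-1) + p(0) r + q(0) = 0, i.e. r^2 + (p(0) - 1) r + q(0) = 0, i.e. r^2 + 2 r = 0.
Discriminant: (2)^2 - 4(0) = 4, so r = (-2 ± 2)/2.
Solving: r_1 = 0, r_2 = -2.

indicial: r^2 + 2 r = 0; roots r_1 = 0, r_2 = -2


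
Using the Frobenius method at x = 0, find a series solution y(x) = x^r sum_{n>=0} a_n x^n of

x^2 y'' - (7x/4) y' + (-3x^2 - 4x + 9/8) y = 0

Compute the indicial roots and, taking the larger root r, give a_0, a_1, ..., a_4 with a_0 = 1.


Write in Frobenius form y'' + (p(x)/x) y' + (q(x)/x^2) y = 0:
  p(x) = -7/4,  q(x) = -3x^2 - 4x + 9/8.
Indicial equation: r(r-1) + (-7/4) r + (9/8) = 0 -> roots r_1 = 9/4, r_2 = 1/2.
Take r = r_1 = 9/4. Let y(x) = x^r sum_{n>=0} a_n x^n with a_0 = 1.
Substitute y = x^r sum a_n x^n and match x^{r+n}. The recurrence is
  D(n) a_n - 4 a_{n-1} - 3 a_{n-2} = 0,  where D(n) = (r+n)(r+n-1) + (-7/4)(r+n) + (9/8).
  a_n = [4 a_{n-1} + 3 a_{n-2}] / D(n).
Since the indicial polynomial factors as (r - r_1)(r - r_2), D(n) = (r_1 + n - r_1)(r_1 + n - r_2) = n(n + 7/4).
Evaluating step by step (a_0 = 1):
  n = 1: D(1) = 1(1 + 7/4) = 11/4; numerator = 4(1) = 4; a_1 = (4)/(11/4) = 16/11
  n = 2: D(2) = 2(2 + 7/4) = 15/2; numerator = 4(16/11) + 3(1) = 97/11; a_2 = (97/11)/(15/2) = 194/165
  n = 3: D(3) = 3(3 + 7/4) = 57/4; numerator = 4(194/165) + 3(16/11) = 136/15; a_3 = (136/15)/(57/4) = 544/855
  n = 4: D(4) = 4(4 + 7/4) = 23; numerator = 4(544/855) + 3(194/165) = 11422/1881; a_4 = (11422/1881)/(23) = 11422/43263

r = 9/4; a_0 = 1; a_1 = 16/11; a_2 = 194/165; a_3 = 544/855; a_4 = 11422/43263


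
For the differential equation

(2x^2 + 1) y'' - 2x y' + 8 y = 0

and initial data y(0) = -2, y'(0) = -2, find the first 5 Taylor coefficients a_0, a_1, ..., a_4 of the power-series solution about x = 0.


Ansatz: y(x) = sum_{n>=0} a_n x^n, so y'(x) = sum_{n>=1} n a_n x^(n-1) and y''(x) = sum_{n>=2} n(n-1) a_n x^(n-2).
Substitute into P(x) y'' + Q(x) y' + R(x) y = 0 with P(x) = 2x^2 + 1, Q(x) = -2x, R(x) = 8, and match powers of x.
Initial conditions: a_0 = -2, a_1 = -2.
Setting the coefficient of each power of x to zero and solving order by order (substituting the coefficients already found):
  x^0: 2 a_2 + 8 a_0 = 0  ->  2 a_2 = -8 a_0 = 16  ->  a_2 = 8
  x^1: 6 a_3 + 6 a_1 = 0  ->  6 a_3 = -6 a_1 = 12  ->  a_3 = 2
  x^2: 12 a_4 + 8 a_2 = 0  ->  12 a_4 = -8 a_2 = -64  ->  a_4 = -16/3
Truncated series: y(x) = -2 - 2 x + 8 x^2 + 2 x^3 - (16/3) x^4 + O(x^5).

a_0 = -2; a_1 = -2; a_2 = 8; a_3 = 2; a_4 = -16/3


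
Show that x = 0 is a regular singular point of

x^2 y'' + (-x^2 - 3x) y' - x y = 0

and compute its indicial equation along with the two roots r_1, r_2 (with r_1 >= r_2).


Divide by x^2 to reach normal form y'' + P_1(x) y' + P_2(x) y = 0 with P_1(x) = -1 - 3/x and P_2(x) = -1/x.
x = 0 is a singular point because the y'-coefficient -1 - 3/x has a pole at x = 0 and the y-coefficient -1/x has a pole at x = 0.
It is a regular singular point because x P_1(x) = p(x) = -x - 3 and x^2 P_2(x) = q(x) = -x are polynomials, hence analytic at x = 0.
p(0) = -3,  q(0) = 0.
Indicial equation: r(r-1) + p(0) r + q(0) = 0, i.e. r^2 + (p(0) - 1) r + q(0) = 0, i.e. r^2 - 4 r = 0.
Discriminant: (-4)^2 - 4(0) = 16, so r = (4 ± 4)/2.
Solving: r_1 = 4, r_2 = 0.

indicial: r^2 - 4 r = 0; roots r_1 = 4, r_2 = 0


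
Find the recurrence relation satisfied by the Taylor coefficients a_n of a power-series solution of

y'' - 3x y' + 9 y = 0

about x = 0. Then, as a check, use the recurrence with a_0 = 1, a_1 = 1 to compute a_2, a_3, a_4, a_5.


Substitute y = sum_n a_n x^n.
y''(x) has coefficient (n+2)(n+1) a_{n+2} at x^n;
-3 x y'(x) has coefficient -3 n a_n at x^n (shift);
9 y(x) has coefficient 9 a_n at x^n.
Matching x^n: (n+2)(n+1) a_{n+2} + (-3n + 9) a_n = 0.
Thus a_{n+2} = (3n - 9) / ((n+1)(n+2)) * a_n.

Check with a_0 = 1, a_1 = 1 (apply the recurrence for n = 0, 1, 2, 3): a_0 = 1, a_1 = 1, a_2 = -9/2, a_3 = -1, a_4 = 9/8, a_5 = 0.

a_(n+2) = (3n - 9) / ((n+1)(n+2)) * a_n; check: a_0 = 1, a_1 = 1, a_2 = -9/2, a_3 = -1, a_4 = 9/8, a_5 = 0


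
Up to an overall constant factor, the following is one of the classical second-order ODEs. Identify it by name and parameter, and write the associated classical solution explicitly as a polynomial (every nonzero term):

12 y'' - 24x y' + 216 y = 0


All three coefficients share the factor 12; dividing through by 12 gives  y'' - 2x y' + 18 y = 0.
This matches the Hermite equation y'' - 2x y' + 2n y = 0 with 2n = 18, so n = 9; the polynomial solution is H_9(x).
With y = sum_k a_k x^k, matching x^k gives (k+2)(k+1) a_{k+2} = 2(k - n) a_k = 2(k - 9) a_k. The right side vanishes at k = 9, so the series with the parity of 9 terminates at degree 9.
Standard normalization: leading coefficient of H_n is 2^n, so a_9 = 2^9 = 512. Work downward with a_k = (k+1)(k+2) a_{k+2} / (2(k - n)):
  a_7 = (8)(9)(512) / (2(7 - 9)) = 36864/(-4) = -9216
  a_5 = (6)(7)(-9216) / (2(5 - 9)) = -387072/(-8) = 48384
  a_3 = (4)(5)(48384) / (2(3 - 9)) = 967680/(-12) = -80640
  a_1 = (2)(3)(-80640) / (2(1 - 9)) = -483840/(-16) = 30240
Hence H_9(x) = 512 x^9 - 9216 x^7 + 48384 x^5 - 80640 x^3 + 30240 x.

H_9(x); series = 512 x^9 - 9216 x^7 + 48384 x^5 - 80640 x^3 + 30240 x


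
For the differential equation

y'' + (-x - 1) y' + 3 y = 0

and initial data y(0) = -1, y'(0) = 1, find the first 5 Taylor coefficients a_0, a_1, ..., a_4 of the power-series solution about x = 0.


Ansatz: y(x) = sum_{n>=0} a_n x^n, so y'(x) = sum_{n>=1} n a_n x^(n-1) and y''(x) = sum_{n>=2} n(n-1) a_n x^(n-2).
Substitute into P(x) y'' + Q(x) y' + R(x) y = 0 with P(x) = 1, Q(x) = -x - 1, R(x) = 3, and match powers of x.
Initial conditions: a_0 = -1, a_1 = 1.
Setting the coefficient of each power of x to zero and solving order by order (substituting the coefficients already found):
  x^0: 2 a_2 - a_1 + 3 a_0 = 0  ->  2 a_2 = a_1 - 3 a_0 = 4  ->  a_2 = 2
  x^1: 6 a_3 - 2 a_2 + 2 a_1 = 0  ->  6 a_3 = 2 a_2 - 2 a_1 = 2  ->  a_3 = 1/3
  x^2: 12 a_4 - 3 a_3 + a_2 = 0  ->  12 a_4 = 3 a_3 - a_2 = -1  ->  a_4 = -1/12
Truncated series: y(x) = -1 + x + 2 x^2 + (1/3) x^3 - (1/12) x^4 + O(x^5).

a_0 = -1; a_1 = 1; a_2 = 2; a_3 = 1/3; a_4 = -1/12


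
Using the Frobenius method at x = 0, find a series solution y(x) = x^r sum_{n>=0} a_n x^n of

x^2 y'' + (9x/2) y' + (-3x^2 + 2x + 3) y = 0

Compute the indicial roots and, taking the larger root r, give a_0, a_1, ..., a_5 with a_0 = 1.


Write in Frobenius form y'' + (p(x)/x) y' + (q(x)/x^2) y = 0:
  p(x) = 9/2,  q(x) = -3x^2 + 2x + 3.
Indicial equation: r(r-1) + (9/2) r + (3) = 0 -> roots r_1 = -3/2, r_2 = -2.
Take r = r_1 = -3/2. Let y(x) = x^r sum_{n>=0} a_n x^n with a_0 = 1.
Substitute y = x^r sum a_n x^n and match x^{r+n}. The recurrence is
  D(n) a_n + 2 a_{n-1} - 3 a_{n-2} = 0,  where D(n) = (r+n)(r+n-1) + (9/2)(r+n) + (3).
  a_n = [-2 a_{n-1} + 3 a_{n-2}] / D(n).
Since the indicial polynomial factors as (r - r_1)(r - r_2), D(n) = (r_1 + n - r_1)(r_1 + n - r_2) = n(n + 1/2).
Evaluating step by step (a_0 = 1):
  n = 1: D(1) = 1(1 + 1/2) = 3/2; numerator = -2(1) = -2; a_1 = (-2)/(3/2) = -4/3
  n = 2: D(2) = 2(2 + 1/2) = 5; numerator = -2(-4/3) + 3(1) = 17/3; a_2 = (17/3)/(5) = 17/15
  n = 3: D(3) = 3(3 + 1/2) = 21/2; numerator = -2(17/15) + 3(-4/3) = -94/15; a_3 = (-94/15)/(21/2) = -188/315
  n = 4: D(4) = 4(4 + 1/2) = 18; numerator = -2(-188/315) + 3(17/15) = 1447/315; a_4 = (1447/315)/(18) = 1447/5670
  n = 5: D(5) = 5(5 + 1/2) = 55/2; numerator = -2(1447/5670) + 3(-188/315) = -6523/2835; a_5 = (-6523/2835)/(55/2) = -1186/14175

r = -3/2; a_0 = 1; a_1 = -4/3; a_2 = 17/15; a_3 = -188/315; a_4 = 1447/5670; a_5 = -1186/14175


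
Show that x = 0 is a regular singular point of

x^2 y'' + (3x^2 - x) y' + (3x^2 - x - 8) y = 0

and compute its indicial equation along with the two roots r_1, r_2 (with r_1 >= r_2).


Divide by x^2 to reach normal form y'' + P_1(x) y' + P_2(x) y = 0 with P_1(x) = 3 - 1/x and P_2(x) = 3 - 1/x - 8/x^2.
x = 0 is a singular point because the y'-coefficient 3 - 1/x has a pole at x = 0 and the y-coefficient 3 - 1/x - 8/x^2 has a pole at x = 0.
It is a regular singular point because x P_1(x) = p(x) = 3x - 1 and x^2 P_2(x) = q(x) = 3x^2 - x - 8 are polynomials, hence analytic at x = 0.
p(0) = -1,  q(0) = -8.
Indicial equation: r(r-1) + p(0) r + q(0) = 0, i.e. r^2 + (p(0) - 1) r + q(0) = 0, i.e. r^2 - 2 r - 8 = 0.
Discriminant: (-2)^2 - 4(-8) = 36, so r = (2 ± 6)/2.
Solving: r_1 = 4, r_2 = -2.

indicial: r^2 - 2 r - 8 = 0; roots r_1 = 4, r_2 = -2


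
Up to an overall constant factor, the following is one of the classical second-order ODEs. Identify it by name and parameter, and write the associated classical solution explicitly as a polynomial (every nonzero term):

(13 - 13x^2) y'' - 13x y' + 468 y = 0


All three coefficients share the factor 13; dividing through by 13 gives  (1 - x^2) y'' - x y' + 36 y = 0.
This matches the Chebyshev equation (1 - x^2) y'' - x y' + n^2 y = 0 (note the -x y' term, not -2x y') with n^2 = 36, so n = 6; the polynomial solution is T_6(x).
With y = sum_k a_k x^k, matching x^k gives (k+2)(k+1) a_{k+2} = (k^2 - n^2) a_k = (k - 6)(k + 6) a_k. The right side vanishes at k = 6, so the series with the parity of 6 terminates at degree 6.
Standard normalization: leading coefficient of T_n is 2^(n-1), so a_6 = 2^5 = 32. Work downward with a_k = (k+1)(k+2) a_{k+2} / ((k - 6)(k + 6)):
  a_4 = (5)(6)(32) / ((4 - 6)(4 + 6)) = 960/(-20) = -48
  a_2 = (3)(4)(-48) / ((2 - 6)(2 + 6)) = -576/(-32) = 18
  a_0 = (1)(2)(18) / ((0 - 6)(0 + 6)) = 36/(-36) = -1
Hence T_6(x) = 32 x^6 - 48 x^4 + 18 x^2 - 1.

T_6(x); series = 32 x^6 - 48 x^4 + 18 x^2 - 1


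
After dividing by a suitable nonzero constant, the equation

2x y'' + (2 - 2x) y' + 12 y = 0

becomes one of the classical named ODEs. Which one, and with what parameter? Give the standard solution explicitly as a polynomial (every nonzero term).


All three coefficients share the factor 2; dividing through by 2 gives  x y'' + (1 - x) y' + 6 y = 0.
This matches the Laguerre equation x y'' + (1 - x) y' + n y = 0 with n = 6; the polynomial solution is L_6(x).
With y = sum_k a_k x^k, matching x^k gives (k+1)k a_{k+1} + (k+1) a_{k+1} - k a_k + n a_k = 0, i.e. (k+1)^2 a_{k+1} = (k - n) a_k = (k - 6) a_k. The right side vanishes at k = 6, so the series terminates at degree 6.
Standard normalization L_n(0) = 1 gives a_0 = 1. Work upward with a_{k+1} = (k - 6) a_k / (k+1)^2:
  a_1 = (0 - 6)(1) / 1^2 = -6/1 = -6
  a_2 = (1 - 6)(-6) / 2^2 = 30/4 = 15/2
  a_3 = (2 - 6)(15/2) / 3^2 = -30/9 = -10/3
  a_4 = (3 - 6)(-10/3) / 4^2 = 10/16 = 5/8
  a_5 = (4 - 6)(5/8) / 5^2 = (-5/4)/25 = -1/20
  a_6 = (5 - 6)(-1/20) / 6^2 = (1/20)/36 = 1/720
Hence L_6(x) = x^6/720 - x^5/20 + 5 x^4/8 - 10 x^3/3 + 15 x^2/2 - 6 x + 1.

L_6(x); series = x^6/720 - x^5/20 + 5 x^4/8 - 10 x^3/3 + 15 x^2/2 - 6 x + 1


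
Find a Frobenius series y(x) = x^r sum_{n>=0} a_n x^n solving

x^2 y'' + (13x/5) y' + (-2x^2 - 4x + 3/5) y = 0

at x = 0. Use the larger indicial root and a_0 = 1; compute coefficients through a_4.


Write in Frobenius form y'' + (p(x)/x) y' + (q(x)/x^2) y = 0:
  p(x) = 13/5,  q(x) = -2x^2 - 4x + 3/5.
Indicial equation: r(r-1) + (13/5) r + (3/5) = 0 -> roots r_1 = -3/5, r_2 = -1.
Take r = r_1 = -3/5. Let y(x) = x^r sum_{n>=0} a_n x^n with a_0 = 1.
Substitute y = x^r sum a_n x^n and match x^{r+n}. The recurrence is
  D(n) a_n - 4 a_{n-1} - 2 a_{n-2} = 0,  where D(n) = (r+n)(r+n-1) + (13/5)(r+n) + (3/5).
  a_n = [4 a_{n-1} + 2 a_{n-2}] / D(n).
Since the indicial polynomial factors as (r - r_1)(r - r_2), D(n) = (r_1 + n - r_1)(r_1 + n - r_2) = n(n + 2/5).
Evaluating step by step (a_0 = 1):
  n = 1: D(1) = 1(1 + 2/5) = 7/5; numerator = 4(1) = 4; a_1 = (4)/(7/5) = 20/7
  n = 2: D(2) = 2(2 + 2/5) = 24/5; numerator = 4(20/7) + 2(1) = 94/7; a_2 = (94/7)/(24/5) = 235/84
  n = 3: D(3) = 3(3 + 2/5) = 51/5; numerator = 4(235/84) + 2(20/7) = 355/21; a_3 = (355/21)/(51/5) = 1775/1071
  n = 4: D(4) = 4(4 + 2/5) = 88/5; numerator = 4(1775/1071) + 2(235/84) = 26185/2142; a_4 = (26185/2142)/(88/5) = 130925/188496

r = -3/5; a_0 = 1; a_1 = 20/7; a_2 = 235/84; a_3 = 1775/1071; a_4 = 130925/188496


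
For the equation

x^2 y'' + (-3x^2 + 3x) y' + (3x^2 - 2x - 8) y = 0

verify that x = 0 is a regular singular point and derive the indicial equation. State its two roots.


Divide by x^2 to reach normal form y'' + P_1(x) y' + P_2(x) y = 0 with P_1(x) = -3 + 3/x and P_2(x) = 3 - 2/x - 8/x^2.
x = 0 is a singular point because the y'-coefficient -3 + 3/x has a pole at x = 0 and the y-coefficient 3 - 2/x - 8/x^2 has a pole at x = 0.
It is a regular singular point because x P_1(x) = p(x) = 3 - 3x and x^2 P_2(x) = q(x) = 3x^2 - 2x - 8 are polynomials, hence analytic at x = 0.
p(0) = 3,  q(0) = -8.
Indicial equation: r(r-1) + p(0) r + q(0) = 0, i.e. r^2 + (p(0) - 1) r + q(0) = 0, i.e. r^2 + 2 r - 8 = 0.
Discriminant: (2)^2 - 4(-8) = 36, so r = (-2 ± 6)/2.
Solving: r_1 = 2, r_2 = -4.

indicial: r^2 + 2 r - 8 = 0; roots r_1 = 2, r_2 = -4


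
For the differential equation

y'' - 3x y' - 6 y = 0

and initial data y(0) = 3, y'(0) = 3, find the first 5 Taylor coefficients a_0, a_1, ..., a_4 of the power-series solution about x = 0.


Ansatz: y(x) = sum_{n>=0} a_n x^n, so y'(x) = sum_{n>=1} n a_n x^(n-1) and y''(x) = sum_{n>=2} n(n-1) a_n x^(n-2).
Substitute into P(x) y'' + Q(x) y' + R(x) y = 0 with P(x) = 1, Q(x) = -3x, R(x) = -6, and match powers of x.
Initial conditions: a_0 = 3, a_1 = 3.
Setting the coefficient of each power of x to zero and solving order by order (substituting the coefficients already found):
  x^0: 2 a_2 - 6 a_0 = 0  ->  2 a_2 = 6 a_0 = 18  ->  a_2 = 9
  x^1: 6 a_3 - 9 a_1 = 0  ->  6 a_3 = 9 a_1 = 27  ->  a_3 = 9/2
  x^2: 12 a_4 - 12 a_2 = 0  ->  12 a_4 = 12 a_2 = 108  ->  a_4 = 9
Truncated series: y(x) = 3 + 3 x + 9 x^2 + (9/2) x^3 + 9 x^4 + O(x^5).

a_0 = 3; a_1 = 3; a_2 = 9; a_3 = 9/2; a_4 = 9


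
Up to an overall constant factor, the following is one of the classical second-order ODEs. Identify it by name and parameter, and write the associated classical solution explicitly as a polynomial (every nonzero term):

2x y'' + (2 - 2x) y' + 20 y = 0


All three coefficients share the factor 2; dividing through by 2 gives  x y'' + (1 - x) y' + 10 y = 0.
This matches the Laguerre equation x y'' + (1 - x) y' + n y = 0 with n = 10; the polynomial solution is L_10(x).
With y = sum_k a_k x^k, matching x^k gives (k+1)k a_{k+1} + (k+1) a_{k+1} - k a_k + n a_k = 0, i.e. (k+1)^2 a_{k+1} = (k - n) a_k = (k - 10) a_k. The right side vanishes at k = 10, so the series terminates at degree 10.
Standard normalization L_n(0) = 1 gives a_0 = 1. Work upward with a_{k+1} = (k - 10) a_k / (k+1)^2:
  a_1 = (0 - 10)(1) / 1^2 = -10/1 = -10
  a_2 = (1 - 10)(-10) / 2^2 = 90/4 = 45/2
  a_3 = (2 - 10)(45/2) / 3^2 = -180/9 = -20
  a_4 = (3 - 10)(-20) / 4^2 = 140/16 = 35/4
  a_5 = (4 - 10)(35/4) / 5^2 = (-105/2)/25 = -21/10
  a_6 = (5 - 10)(-21/10) / 6^2 = (21/2)/36 = 7/24
  a_7 = (6 - 10)(7/24) / 7^2 = (-7/6)/49 = -1/42
  a_8 = (7 - 10)(-1/42) / 8^2 = (1/14)/64 = 1/896
  a_9 = (8 - 10)(1/896) / 9^2 = (-1/448)/81 = -1/36288
  a_10 = (9 - 10)(-1/36288) / 10^2 = (1/36288)/100 = 1/3628800
Hence L_10(x) = x^10/3628800 - x^9/36288 + x^8/896 - x^7/42 + 7 x^6/24 - 21 x^5/10 + 35 x^4/4 - 20 x^3 + 45 x^2/2 - 10 x + 1.

L_10(x); series = x^10/3628800 - x^9/36288 + x^8/896 - x^7/42 + 7 x^6/24 - 21 x^5/10 + 35 x^4/4 - 20 x^3 + 45 x^2/2 - 10 x + 1


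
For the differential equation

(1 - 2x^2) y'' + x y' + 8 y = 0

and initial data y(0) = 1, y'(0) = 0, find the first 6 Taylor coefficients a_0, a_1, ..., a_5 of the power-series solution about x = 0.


Ansatz: y(x) = sum_{n>=0} a_n x^n, so y'(x) = sum_{n>=1} n a_n x^(n-1) and y''(x) = sum_{n>=2} n(n-1) a_n x^(n-2).
Substitute into P(x) y'' + Q(x) y' + R(x) y = 0 with P(x) = 1 - 2x^2, Q(x) = x, R(x) = 8, and match powers of x.
Initial conditions: a_0 = 1, a_1 = 0.
Setting the coefficient of each power of x to zero and solving order by order (substituting the coefficients already found):
  x^0: 2 a_2 + 8 a_0 = 0  ->  2 a_2 = -8 a_0 = -8  ->  a_2 = -4
  x^1: 6 a_3 + 9 a_1 = 0  ->  6 a_3 = -9 a_1 = 0  ->  a_3 = 0
  x^2: 12 a_4 + 6 a_2 = 0  ->  12 a_4 = -6 a_2 = 24  ->  a_4 = 2
  x^3: 20 a_5 - a_3 = 0  ->  20 a_5 = a_3 = 0  ->  a_5 = 0
Truncated series: y(x) = 1 - 4 x^2 + 2 x^4 + O(x^6).

a_0 = 1; a_1 = 0; a_2 = -4; a_3 = 0; a_4 = 2; a_5 = 0


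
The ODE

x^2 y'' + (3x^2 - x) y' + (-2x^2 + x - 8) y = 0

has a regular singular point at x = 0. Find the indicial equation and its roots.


Divide by x^2 to reach normal form y'' + P_1(x) y' + P_2(x) y = 0 with P_1(x) = 3 - 1/x and P_2(x) = -2 + 1/x - 8/x^2.
x = 0 is a singular point because the y'-coefficient 3 - 1/x has a pole at x = 0 and the y-coefficient -2 + 1/x - 8/x^2 has a pole at x = 0.
It is a regular singular point because x P_1(x) = p(x) = 3x - 1 and x^2 P_2(x) = q(x) = -2x^2 + x - 8 are polynomials, hence analytic at x = 0.
p(0) = -1,  q(0) = -8.
Indicial equation: r(r-1) + p(0) r + q(0) = 0, i.e. r^2 + (p(0) - 1) r + q(0) = 0, i.e. r^2 - 2 r - 8 = 0.
Discriminant: (-2)^2 - 4(-8) = 36, so r = (2 ± 6)/2.
Solving: r_1 = 4, r_2 = -2.

indicial: r^2 - 2 r - 8 = 0; roots r_1 = 4, r_2 = -2


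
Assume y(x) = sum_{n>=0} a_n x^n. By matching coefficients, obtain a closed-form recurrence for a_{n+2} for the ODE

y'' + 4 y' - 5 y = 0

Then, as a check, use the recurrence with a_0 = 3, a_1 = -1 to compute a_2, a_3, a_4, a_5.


Substitute y = sum_n a_n x^n.
y''(x) has coefficient (n+2)(n+1) a_{n+2} at x^n;
4 y'(x) has coefficient 4 (n+1) a_{n+1} at x^n;
-5 y(x) has coefficient -5 a_n at x^n.
Matching x^n: (n+2)(n+1) a_{n+2} + 4 (n+1) a_{n+1} - 5 a_n = 0.
Thus a_{n+2} = [-4 (n+1) a_{n+1} + 5 a_n] / ((n+1)(n+2)).

Check with a_0 = 3, a_1 = -1 (apply the recurrence for n = 0, 1, 2, 3): a_0 = 3, a_1 = -1, a_2 = 19/2, a_3 = -27/2, a_4 = 419/24, a_5 = -2081/120.

a_(n+2) = [-4 (n+1) a_(n+1) + 5 a_n] / ((n+1)(n+2)); check: a_0 = 3, a_1 = -1, a_2 = 19/2, a_3 = -27/2, a_4 = 419/24, a_5 = -2081/120


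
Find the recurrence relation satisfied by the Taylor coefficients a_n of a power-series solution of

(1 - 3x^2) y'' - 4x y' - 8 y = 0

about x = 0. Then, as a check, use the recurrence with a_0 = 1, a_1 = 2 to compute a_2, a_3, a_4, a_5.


Substitute y = sum_n a_n x^n.
(1 - 3 x^2) y'' contributes (n+2)(n+1) a_{n+2} - 3 n(n-1) a_n at x^n.
-4 x y'(x) contributes -4 n a_n at x^n.
-8 y(x) contributes -8 a_n at x^n.
Matching x^n: (n+2)(n+1) a_{n+2} + (-3 n(n-1) - 4 n - 8) a_n = 0.
Thus a_{n+2} = (3 n(n-1) + 4 n + 8) / ((n+1)(n+2)) * a_n.

Check with a_0 = 1, a_1 = 2 (apply the recurrence for n = 0, 1, 2, 3): a_0 = 1, a_1 = 2, a_2 = 4, a_3 = 4, a_4 = 22/3, a_5 = 38/5.

a_(n+2) = (3 n(n-1) + 4 n + 8) / ((n+1)(n+2)) * a_n; check: a_0 = 1, a_1 = 2, a_2 = 4, a_3 = 4, a_4 = 22/3, a_5 = 38/5


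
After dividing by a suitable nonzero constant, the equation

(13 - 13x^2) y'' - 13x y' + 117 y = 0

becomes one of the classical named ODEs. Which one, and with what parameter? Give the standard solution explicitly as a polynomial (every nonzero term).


All three coefficients share the factor 13; dividing through by 13 gives  (1 - x^2) y'' - x y' + 9 y = 0.
This matches the Chebyshev equation (1 - x^2) y'' - x y' + n^2 y = 0 (note the -x y' term, not -2x y') with n^2 = 9, so n = 3; the polynomial solution is T_3(x).
With y = sum_k a_k x^k, matching x^k gives (k+2)(k+1) a_{k+2} = (k^2 - n^2) a_k = (k - 3)(k + 3) a_k. The right side vanishes at k = 3, so the series with the parity of 3 terminates at degree 3.
Standard normalization: leading coefficient of T_n is 2^(n-1), so a_3 = 2^2 = 4. Work downward with a_k = (k+1)(k+2) a_{k+2} / ((k - 3)(k + 3)):
  a_1 = (2)(3)(4) / ((1 - 3)(1 + 3)) = 24/(-8) = -3
Hence T_3(x) = 4 x^3 - 3 x.

T_3(x); series = 4 x^3 - 3 x


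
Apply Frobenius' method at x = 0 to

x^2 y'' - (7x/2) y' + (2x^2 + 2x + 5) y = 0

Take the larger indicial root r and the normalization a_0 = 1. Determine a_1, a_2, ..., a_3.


Write in Frobenius form y'' + (p(x)/x) y' + (q(x)/x^2) y = 0:
  p(x) = -7/2,  q(x) = 2x^2 + 2x + 5.
Indicial equation: r(r-1) + (-7/2) r + (5) = 0 -> roots r_1 = 5/2, r_2 = 2.
Take r = r_1 = 5/2. Let y(x) = x^r sum_{n>=0} a_n x^n with a_0 = 1.
Substitute y = x^r sum a_n x^n and match x^{r+n}. The recurrence is
  D(n) a_n + 2 a_{n-1} + 2 a_{n-2} = 0,  where D(n) = (r+n)(r+n-1) + (-7/2)(r+n) + (5).
  a_n = [-2 a_{n-1} - 2 a_{n-2}] / D(n).
Since the indicial polynomial factors as (r - r_1)(r - r_2), D(n) = (r_1 + n - r_1)(r_1 + n - r_2) = n(n + 1/2).
Evaluating step by step (a_0 = 1):
  n = 1: D(1) = 1(1 + 1/2) = 3/2; numerator = -2(1) = -2; a_1 = (-2)/(3/2) = -4/3
  n = 2: D(2) = 2(2 + 1/2) = 5; numerator = -2(-4/3) - 2(1) = 2/3; a_2 = (2/3)/(5) = 2/15
  n = 3: D(3) = 3(3 + 1/2) = 21/2; numerator = -2(2/15) - 2(-4/3) = 12/5; a_3 = (12/5)/(21/2) = 8/35

r = 5/2; a_0 = 1; a_1 = -4/3; a_2 = 2/15; a_3 = 8/35


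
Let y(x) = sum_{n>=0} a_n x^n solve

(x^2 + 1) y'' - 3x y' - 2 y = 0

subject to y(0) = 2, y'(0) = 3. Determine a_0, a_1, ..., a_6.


Ansatz: y(x) = sum_{n>=0} a_n x^n, so y'(x) = sum_{n>=1} n a_n x^(n-1) and y''(x) = sum_{n>=2} n(n-1) a_n x^(n-2).
Substitute into P(x) y'' + Q(x) y' + R(x) y = 0 with P(x) = x^2 + 1, Q(x) = -3x, R(x) = -2, and match powers of x.
Initial conditions: a_0 = 2, a_1 = 3.
Setting the coefficient of each power of x to zero and solving order by order (substituting the coefficients already found):
  x^0: 2 a_2 - 2 a_0 = 0  ->  2 a_2 = 2 a_0 = 4  ->  a_2 = 2
  x^1: 6 a_3 - 5 a_1 = 0  ->  6 a_3 = 5 a_1 = 15  ->  a_3 = 5/2
  x^2: 12 a_4 - 6 a_2 = 0  ->  12 a_4 = 6 a_2 = 12  ->  a_4 = 1
  x^3: 20 a_5 - 5 a_3 = 0  ->  20 a_5 = 5 a_3 = 25/2  ->  a_5 = 5/8
  x^4: 30 a_6 - 2 a_4 = 0  ->  30 a_6 = 2 a_4 = 2  ->  a_6 = 1/15
Truncated series: y(x) = 2 + 3 x + 2 x^2 + (5/2) x^3 + x^4 + (5/8) x^5 + (1/15) x^6 + O(x^7).

a_0 = 2; a_1 = 3; a_2 = 2; a_3 = 5/2; a_4 = 1; a_5 = 5/8; a_6 = 1/15


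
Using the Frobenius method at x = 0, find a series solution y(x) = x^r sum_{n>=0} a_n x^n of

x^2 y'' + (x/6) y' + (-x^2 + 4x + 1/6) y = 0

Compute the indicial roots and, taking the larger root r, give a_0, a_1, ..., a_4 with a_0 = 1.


Write in Frobenius form y'' + (p(x)/x) y' + (q(x)/x^2) y = 0:
  p(x) = 1/6,  q(x) = -x^2 + 4x + 1/6.
Indicial equation: r(r-1) + (1/6) r + (1/6) = 0 -> roots r_1 = 1/2, r_2 = 1/3.
Take r = r_1 = 1/2. Let y(x) = x^r sum_{n>=0} a_n x^n with a_0 = 1.
Substitute y = x^r sum a_n x^n and match x^{r+n}. The recurrence is
  D(n) a_n + 4 a_{n-1} - 1 a_{n-2} = 0,  where D(n) = (r+n)(r+n-1) + (1/6)(r+n) + (1/6).
  a_n = [-4 a_{n-1} + 1 a_{n-2}] / D(n).
Since the indicial polynomial factors as (r - r_1)(r - r_2), D(n) = (r_1 + n - r_1)(r_1 + n - r_2) = n(n + 1/6).
Evaluating step by step (a_0 = 1):
  n = 1: D(1) = 1(1 + 1/6) = 7/6; numerator = -4(1) = -4; a_1 = (-4)/(7/6) = -24/7
  n = 2: D(2) = 2(2 + 1/6) = 13/3; numerator = -4(-24/7) + 1(1) = 103/7; a_2 = (103/7)/(13/3) = 309/91
  n = 3: D(3) = 3(3 + 1/6) = 19/2; numerator = -4(309/91) + 1(-24/7) = -1548/91; a_3 = (-1548/91)/(19/2) = -3096/1729
  n = 4: D(4) = 4(4 + 1/6) = 50/3; numerator = -4(-3096/1729) + 1(309/91) = 18255/1729; a_4 = (18255/1729)/(50/3) = 10953/17290

r = 1/2; a_0 = 1; a_1 = -24/7; a_2 = 309/91; a_3 = -3096/1729; a_4 = 10953/17290


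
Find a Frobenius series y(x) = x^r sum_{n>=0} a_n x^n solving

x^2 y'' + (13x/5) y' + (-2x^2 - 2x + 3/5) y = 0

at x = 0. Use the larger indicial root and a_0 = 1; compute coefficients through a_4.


Write in Frobenius form y'' + (p(x)/x) y' + (q(x)/x^2) y = 0:
  p(x) = 13/5,  q(x) = -2x^2 - 2x + 3/5.
Indicial equation: r(r-1) + (13/5) r + (3/5) = 0 -> roots r_1 = -3/5, r_2 = -1.
Take r = r_1 = -3/5. Let y(x) = x^r sum_{n>=0} a_n x^n with a_0 = 1.
Substitute y = x^r sum a_n x^n and match x^{r+n}. The recurrence is
  D(n) a_n - 2 a_{n-1} - 2 a_{n-2} = 0,  where D(n) = (r+n)(r+n-1) + (13/5)(r+n) + (3/5).
  a_n = [2 a_{n-1} + 2 a_{n-2}] / D(n).
Since the indicial polynomial factors as (r - r_1)(r - r_2), D(n) = (r_1 + n - r_1)(r_1 + n - r_2) = n(n + 2/5).
Evaluating step by step (a_0 = 1):
  n = 1: D(1) = 1(1 + 2/5) = 7/5; numerator = 2(1) = 2; a_1 = (2)/(7/5) = 10/7
  n = 2: D(2) = 2(2 + 2/5) = 24/5; numerator = 2(10/7) + 2(1) = 34/7; a_2 = (34/7)/(24/5) = 85/84
  n = 3: D(3) = 3(3 + 2/5) = 51/5; numerator = 2(85/84) + 2(10/7) = 205/42; a_3 = (205/42)/(51/5) = 1025/2142
  n = 4: D(4) = 4(4 + 2/5) = 88/5; numerator = 2(1025/2142) + 2(85/84) = 6385/2142; a_4 = (6385/2142)/(88/5) = 31925/188496

r = -3/5; a_0 = 1; a_1 = 10/7; a_2 = 85/84; a_3 = 1025/2142; a_4 = 31925/188496


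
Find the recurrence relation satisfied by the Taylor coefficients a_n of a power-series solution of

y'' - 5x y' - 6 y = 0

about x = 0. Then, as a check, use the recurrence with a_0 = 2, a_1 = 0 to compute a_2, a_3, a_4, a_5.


Substitute y = sum_n a_n x^n.
y''(x) has coefficient (n+2)(n+1) a_{n+2} at x^n;
-5 x y'(x) has coefficient -5 n a_n at x^n (shift);
-6 y(x) has coefficient -6 a_n at x^n.
Matching x^n: (n+2)(n+1) a_{n+2} + (-5n - 6) a_n = 0.
Thus a_{n+2} = (5n + 6) / ((n+1)(n+2)) * a_n.

Check with a_0 = 2, a_1 = 0 (apply the recurrence for n = 0, 1, 2, 3): a_0 = 2, a_1 = 0, a_2 = 6, a_3 = 0, a_4 = 8, a_5 = 0.

a_(n+2) = (5n + 6) / ((n+1)(n+2)) * a_n; check: a_0 = 2, a_1 = 0, a_2 = 6, a_3 = 0, a_4 = 8, a_5 = 0


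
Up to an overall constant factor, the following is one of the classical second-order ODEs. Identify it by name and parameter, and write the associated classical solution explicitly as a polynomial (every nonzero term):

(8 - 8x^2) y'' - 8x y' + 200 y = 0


All three coefficients share the factor 8; dividing through by 8 gives  (1 - x^2) y'' - x y' + 25 y = 0.
This matches the Chebyshev equation (1 - x^2) y'' - x y' + n^2 y = 0 (note the -x y' term, not -2x y') with n^2 = 25, so n = 5; the polynomial solution is T_5(x).
With y = sum_k a_k x^k, matching x^k gives (k+2)(k+1) a_{k+2} = (k^2 - n^2) a_k = (k - 5)(k + 5) a_k. The right side vanishes at k = 5, so the series with the parity of 5 terminates at degree 5.
Standard normalization: leading coefficient of T_n is 2^(n-1), so a_5 = 2^4 = 16. Work downward with a_k = (k+1)(k+2) a_{k+2} / ((k - 5)(k + 5)):
  a_3 = (4)(5)(16) / ((3 - 5)(3 + 5)) = 320/(-16) = -20
  a_1 = (2)(3)(-20) / ((1 - 5)(1 + 5)) = -120/(-24) = 5
Hence T_5(x) = 16 x^5 - 20 x^3 + 5 x.

T_5(x); series = 16 x^5 - 20 x^3 + 5 x


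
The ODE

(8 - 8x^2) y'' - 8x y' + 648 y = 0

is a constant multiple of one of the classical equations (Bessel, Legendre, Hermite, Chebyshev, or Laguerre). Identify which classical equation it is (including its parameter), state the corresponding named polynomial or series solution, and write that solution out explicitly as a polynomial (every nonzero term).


All three coefficients share the factor 8; dividing through by 8 gives  (1 - x^2) y'' - x y' + 81 y = 0.
This matches the Chebyshev equation (1 - x^2) y'' - x y' + n^2 y = 0 (note the -x y' term, not -2x y') with n^2 = 81, so n = 9; the polynomial solution is T_9(x).
With y = sum_k a_k x^k, matching x^k gives (k+2)(k+1) a_{k+2} = (k^2 - n^2) a_k = (k - 9)(k + 9) a_k. The right side vanishes at k = 9, so the series with the parity of 9 terminates at degree 9.
Standard normalization: leading coefficient of T_n is 2^(n-1), so a_9 = 2^8 = 256. Work downward with a_k = (k+1)(k+2) a_{k+2} / ((k - 9)(k + 9)):
  a_7 = (8)(9)(256) / ((7 - 9)(7 + 9)) = 18432/(-32) = -576
  a_5 = (6)(7)(-576) / ((5 - 9)(5 + 9)) = -24192/(-56) = 432
  a_3 = (4)(5)(432) / ((3 - 9)(3 + 9)) = 8640/(-72) = -120
  a_1 = (2)(3)(-120) / ((1 - 9)(1 + 9)) = -720/(-80) = 9
Hence T_9(x) = 256 x^9 - 576 x^7 + 432 x^5 - 120 x^3 + 9 x.

T_9(x); series = 256 x^9 - 576 x^7 + 432 x^5 - 120 x^3 + 9 x


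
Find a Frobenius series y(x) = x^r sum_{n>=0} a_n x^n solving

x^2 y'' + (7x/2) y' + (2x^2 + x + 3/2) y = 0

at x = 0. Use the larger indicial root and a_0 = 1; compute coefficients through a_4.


Write in Frobenius form y'' + (p(x)/x) y' + (q(x)/x^2) y = 0:
  p(x) = 7/2,  q(x) = 2x^2 + x + 3/2.
Indicial equation: r(r-1) + (7/2) r + (3/2) = 0 -> roots r_1 = -1, r_2 = -3/2.
Take r = r_1 = -1. Let y(x) = x^r sum_{n>=0} a_n x^n with a_0 = 1.
Substitute y = x^r sum a_n x^n and match x^{r+n}. The recurrence is
  D(n) a_n + 1 a_{n-1} + 2 a_{n-2} = 0,  where D(n) = (r+n)(r+n-1) + (7/2)(r+n) + (3/2).
  a_n = [-1 a_{n-1} - 2 a_{n-2}] / D(n).
Since the indicial polynomial factors as (r - r_1)(r - r_2), D(n) = (r_1 + n - r_1)(r_1 + n - r_2) = n(n + 1/2).
Evaluating step by step (a_0 = 1):
  n = 1: D(1) = 1(1 + 1/2) = 3/2; numerator = -1(1) = -1; a_1 = (-1)/(3/2) = -2/3
  n = 2: D(2) = 2(2 + 1/2) = 5; numerator = -1(-2/3) - 2(1) = -4/3; a_2 = (-4/3)/(5) = -4/15
  n = 3: D(3) = 3(3 + 1/2) = 21/2; numerator = -1(-4/15) - 2(-2/3) = 8/5; a_3 = (8/5)/(21/2) = 16/105
  n = 4: D(4) = 4(4 + 1/2) = 18; numerator = -1(16/105) - 2(-4/15) = 8/21; a_4 = (8/21)/(18) = 4/189

r = -1; a_0 = 1; a_1 = -2/3; a_2 = -4/15; a_3 = 16/105; a_4 = 4/189


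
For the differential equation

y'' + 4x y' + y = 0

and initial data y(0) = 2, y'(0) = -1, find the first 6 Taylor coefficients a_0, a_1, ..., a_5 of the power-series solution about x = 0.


Ansatz: y(x) = sum_{n>=0} a_n x^n, so y'(x) = sum_{n>=1} n a_n x^(n-1) and y''(x) = sum_{n>=2} n(n-1) a_n x^(n-2).
Substitute into P(x) y'' + Q(x) y' + R(x) y = 0 with P(x) = 1, Q(x) = 4x, R(x) = 1, and match powers of x.
Initial conditions: a_0 = 2, a_1 = -1.
Setting the coefficient of each power of x to zero and solving order by order (substituting the coefficients already found):
  x^0: 2 a_2 + a_0 = 0  ->  2 a_2 = -a_0 = -2  ->  a_2 = -1
  x^1: 6 a_3 + 5 a_1 = 0  ->  6 a_3 = -5 a_1 = 5  ->  a_3 = 5/6
  x^2: 12 a_4 + 9 a_2 = 0  ->  12 a_4 = -9 a_2 = 9  ->  a_4 = 3/4
  x^3: 20 a_5 + 13 a_3 = 0  ->  20 a_5 = -13 a_3 = -65/6  ->  a_5 = -13/24
Truncated series: y(x) = 2 - x - x^2 + (5/6) x^3 + (3/4) x^4 - (13/24) x^5 + O(x^6).

a_0 = 2; a_1 = -1; a_2 = -1; a_3 = 5/6; a_4 = 3/4; a_5 = -13/24


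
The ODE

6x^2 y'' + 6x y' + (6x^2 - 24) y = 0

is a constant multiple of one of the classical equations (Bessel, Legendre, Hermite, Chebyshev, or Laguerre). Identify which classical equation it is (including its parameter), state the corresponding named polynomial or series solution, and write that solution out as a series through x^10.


All three coefficients share the factor 6; dividing through by 6 gives  x^2 y'' + x y' + (x^2 - 4) y = 0.
This matches the Bessel equation x^2 y'' + x y' + (x^2 - nu^2) y = 0 with nu^2 = 4, so nu = 2; the solution bounded at x = 0 is J_2(x).
Frobenius at x = 0: indicial roots ±nu; for r = nu the recurrence k(k + 2nu) c_k = -c_{k-2} gives the standard series J_nu(x) = sum_{k>=0} (-1)^k / (k! (k+nu)!) (x/2)^(2k+nu). Evaluate the first 5 terms:
  k = 0: (-1)^0 / (0! * 2! * 2^2) x^2 = 1/(1*2*4) x^2 = (1/8) x^2
  k = 1: (-1)^1 / (1! * 3! * 2^4) x^4 = -1/(1*6*16) x^4 = (-1/96) x^4
  k = 2: (-1)^2 / (2! * 4! * 2^6) x^6 = 1/(2*24*64) x^6 = (1/3072) x^6
  k = 3: (-1)^3 / (3! * 5! * 2^8) x^8 = -1/(6*120*256) x^8 = (-1/184320) x^8
  k = 4: (-1)^4 / (4! * 6! * 2^10) x^10 = 1/(24*720*1024) x^10 = (1/17694720) x^10
Hence J_2(x) = x^10/17694720 - x^8/184320 + x^6/3072 - x^4/96 + x^2/8 + ....

J_2(x); series = x^10/17694720 - x^8/184320 + x^6/3072 - x^4/96 + x^2/8


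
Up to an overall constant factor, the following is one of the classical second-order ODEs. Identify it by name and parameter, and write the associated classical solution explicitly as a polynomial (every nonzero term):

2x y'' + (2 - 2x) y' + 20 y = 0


All three coefficients share the factor 2; dividing through by 2 gives  x y'' + (1 - x) y' + 10 y = 0.
This matches the Laguerre equation x y'' + (1 - x) y' + n y = 0 with n = 10; the polynomial solution is L_10(x).
With y = sum_k a_k x^k, matching x^k gives (k+1)k a_{k+1} + (k+1) a_{k+1} - k a_k + n a_k = 0, i.e. (k+1)^2 a_{k+1} = (k - n) a_k = (k - 10) a_k. The right side vanishes at k = 10, so the series terminates at degree 10.
Standard normalization L_n(0) = 1 gives a_0 = 1. Work upward with a_{k+1} = (k - 10) a_k / (k+1)^2:
  a_1 = (0 - 10)(1) / 1^2 = -10/1 = -10
  a_2 = (1 - 10)(-10) / 2^2 = 90/4 = 45/2
  a_3 = (2 - 10)(45/2) / 3^2 = -180/9 = -20
  a_4 = (3 - 10)(-20) / 4^2 = 140/16 = 35/4
  a_5 = (4 - 10)(35/4) / 5^2 = (-105/2)/25 = -21/10
  a_6 = (5 - 10)(-21/10) / 6^2 = (21/2)/36 = 7/24
  a_7 = (6 - 10)(7/24) / 7^2 = (-7/6)/49 = -1/42
  a_8 = (7 - 10)(-1/42) / 8^2 = (1/14)/64 = 1/896
  a_9 = (8 - 10)(1/896) / 9^2 = (-1/448)/81 = -1/36288
  a_10 = (9 - 10)(-1/36288) / 10^2 = (1/36288)/100 = 1/3628800
Hence L_10(x) = x^10/3628800 - x^9/36288 + x^8/896 - x^7/42 + 7 x^6/24 - 21 x^5/10 + 35 x^4/4 - 20 x^3 + 45 x^2/2 - 10 x + 1.

L_10(x); series = x^10/3628800 - x^9/36288 + x^8/896 - x^7/42 + 7 x^6/24 - 21 x^5/10 + 35 x^4/4 - 20 x^3 + 45 x^2/2 - 10 x + 1


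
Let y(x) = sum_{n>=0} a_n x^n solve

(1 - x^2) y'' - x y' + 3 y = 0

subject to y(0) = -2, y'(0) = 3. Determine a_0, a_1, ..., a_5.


Ansatz: y(x) = sum_{n>=0} a_n x^n, so y'(x) = sum_{n>=1} n a_n x^(n-1) and y''(x) = sum_{n>=2} n(n-1) a_n x^(n-2).
Substitute into P(x) y'' + Q(x) y' + R(x) y = 0 with P(x) = 1 - x^2, Q(x) = -x, R(x) = 3, and match powers of x.
Initial conditions: a_0 = -2, a_1 = 3.
Setting the coefficient of each power of x to zero and solving order by order (substituting the coefficients already found):
  x^0: 2 a_2 + 3 a_0 = 0  ->  2 a_2 = -3 a_0 = 6  ->  a_2 = 3
  x^1: 6 a_3 + 2 a_1 = 0  ->  6 a_3 = -2 a_1 = -6  ->  a_3 = -1
  x^2: 12 a_4 - a_2 = 0  ->  12 a_4 = a_2 = 3  ->  a_4 = 1/4
  x^3: 20 a_5 - 6 a_3 = 0  ->  20 a_5 = 6 a_3 = -6  ->  a_5 = -3/10
Truncated series: y(x) = -2 + 3 x + 3 x^2 - x^3 + (1/4) x^4 - (3/10) x^5 + O(x^6).

a_0 = -2; a_1 = 3; a_2 = 3; a_3 = -1; a_4 = 1/4; a_5 = -3/10


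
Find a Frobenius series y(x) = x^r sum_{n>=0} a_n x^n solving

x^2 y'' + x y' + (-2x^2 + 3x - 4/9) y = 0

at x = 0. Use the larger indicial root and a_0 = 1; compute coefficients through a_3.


Write in Frobenius form y'' + (p(x)/x) y' + (q(x)/x^2) y = 0:
  p(x) = 1,  q(x) = -2x^2 + 3x - 4/9.
Indicial equation: r(r-1) + (1) r + (-4/9) = 0 -> roots r_1 = 2/3, r_2 = -2/3.
Take r = r_1 = 2/3. Let y(x) = x^r sum_{n>=0} a_n x^n with a_0 = 1.
Substitute y = x^r sum a_n x^n and match x^{r+n}. The recurrence is
  D(n) a_n + 3 a_{n-1} - 2 a_{n-2} = 0,  where D(n) = (r+n)(r+n-1) + (1)(r+n) + (-4/9).
  a_n = [-3 a_{n-1} + 2 a_{n-2}] / D(n).
Since the indicial polynomial factors as (r - r_1)(r - r_2), D(n) = (r_1 + n - r_1)(r_1 + n - r_2) = n(n + 4/3).
Evaluating step by step (a_0 = 1):
  n = 1: D(1) = 1(1 + 4/3) = 7/3; numerator = -3(1) = -3; a_1 = (-3)/(7/3) = -9/7
  n = 2: D(2) = 2(2 + 4/3) = 20/3; numerator = -3(-9/7) + 2(1) = 41/7; a_2 = (41/7)/(20/3) = 123/140
  n = 3: D(3) = 3(3 + 4/3) = 13; numerator = -3(123/140) + 2(-9/7) = -729/140; a_3 = (-729/140)/(13) = -729/1820

r = 2/3; a_0 = 1; a_1 = -9/7; a_2 = 123/140; a_3 = -729/1820


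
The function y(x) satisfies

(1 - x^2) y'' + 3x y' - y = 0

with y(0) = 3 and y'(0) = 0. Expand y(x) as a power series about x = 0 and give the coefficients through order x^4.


Ansatz: y(x) = sum_{n>=0} a_n x^n, so y'(x) = sum_{n>=1} n a_n x^(n-1) and y''(x) = sum_{n>=2} n(n-1) a_n x^(n-2).
Substitute into P(x) y'' + Q(x) y' + R(x) y = 0 with P(x) = 1 - x^2, Q(x) = 3x, R(x) = -1, and match powers of x.
Initial conditions: a_0 = 3, a_1 = 0.
Setting the coefficient of each power of x to zero and solving order by order (substituting the coefficients already found):
  x^0: 2 a_2 - a_0 = 0  ->  2 a_2 = a_0 = 3  ->  a_2 = 3/2
  x^1: 6 a_3 + 2 a_1 = 0  ->  6 a_3 = -2 a_1 = 0  ->  a_3 = 0
  x^2: 12 a_4 + 3 a_2 = 0  ->  12 a_4 = -3 a_2 = -9/2  ->  a_4 = -3/8
Truncated series: y(x) = 3 + (3/2) x^2 - (3/8) x^4 + O(x^5).

a_0 = 3; a_1 = 0; a_2 = 3/2; a_3 = 0; a_4 = -3/8
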